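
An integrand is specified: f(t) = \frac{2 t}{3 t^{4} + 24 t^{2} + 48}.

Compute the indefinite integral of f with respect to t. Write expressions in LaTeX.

The substitution u = \frac{3 t^{2}}{2} + 6 works: f is exactly (dF/du)*(du/dt) for that inner function.
Check: d/dt[- \frac{1}{3 \left(t^{2} + 4\right)}] = \frac{2 t}{3 t^{4} + 24 t^{2} + 48} = f(t).

F(t) = - \frac{1}{3 \left(t^{2} + 4\right)} + C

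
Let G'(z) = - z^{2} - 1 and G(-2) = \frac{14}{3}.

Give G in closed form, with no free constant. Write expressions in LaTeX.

G(z) = \frac{z \left(- z^{2} - 3\right)}{3}

Since d/dz undoes antidifferentiation here, G(z) must give back the stated G'(z).
A general antiderivative is - \frac{z^{3}}{3} - z + C.
The condition gives C = \frac{14}{3} - (\frac{14}{3}) = 0.
So G(z) = \frac{z \left(- z^{2} - 3\right)}{3}.
Check: d/dz[\frac{z \left(- z^{2} - 3\right)}{3}] = - z^{2} - 1 = G'(z).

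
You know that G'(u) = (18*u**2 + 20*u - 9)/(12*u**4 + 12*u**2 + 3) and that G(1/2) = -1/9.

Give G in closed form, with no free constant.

G'(u) has the shape v'r + vr' for v = 1/(2*u**2 + 1) and r = -3*u - 5/3 — it is the derivative of the product v*r.
A general antiderivative is (-3*u - 5/3)/(2*u**2 + 1) + C.
The condition gives C = -1/9 - (-19/9) = 2.
So G(u) = -3*u/(2*u**2 + 1) + 2 - 5/(6*u**2 + 3).
Check: d/du[-3*u/(2*u**2 + 1) + 2 - 5/(6*u**2 + 3)] = (18*u**2 + 20*u - 9)/(12*u**4 + 12*u**2 + 3) = G'(u).

G(u) = -3*u/(2*u**2 + 1) + 2 - 5/(6*u**2 + 3)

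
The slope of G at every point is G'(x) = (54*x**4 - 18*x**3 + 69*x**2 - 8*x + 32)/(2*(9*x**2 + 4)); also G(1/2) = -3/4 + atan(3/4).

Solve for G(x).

Check a candidate G(x) by differentiating: d/dx[G] must match the given G'(x).
A general antiderivative is x**3 - x**2/2 + 5*x/2 + atan(3*x/2) - 1 + C.
The condition gives C = -3/4 + atan(3/4) - (1/4 + atan(3/4)) = -1.
So G(x) = x**3 - x**2/2 + 5*x/2 + atan(3*x/2) - 2.
Check: d/dx[x**3 - x**2/2 + 5*x/2 + atan(3*x/2) - 2] = (54*x**4 - 18*x**3 + 69*x**2 - 8*x + 32)/(18*x**2 + 8), which equals G'(x).

G(x) = x**3 - x**2/2 + 5*x/2 + atan(3*x/2) - 2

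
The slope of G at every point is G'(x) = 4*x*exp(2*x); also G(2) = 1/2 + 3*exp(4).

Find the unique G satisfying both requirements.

G(x) = 2*x*exp(2*x) - exp(2*x) + 1/2

Recognize the product-rule pattern: G'(x) = u'v + uv' with u = 2*x - 1, v = exp(2*x), so integration by parts undoes it.
A general antiderivative is (2*x - 1)*exp(2*x) + C.
The condition gives C = 1/2 + 3*exp(4) - (3*exp(4)) = 1/2.
So G(x) = 2*x*exp(2*x) - exp(2*x) + 1/2.
Check: d/dx[2*x*exp(2*x) - exp(2*x) + 1/2] = 4*x*exp(2*x) = G'(x).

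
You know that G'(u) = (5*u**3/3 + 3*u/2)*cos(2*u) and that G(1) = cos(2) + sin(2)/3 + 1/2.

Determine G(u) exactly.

G(u) = (10*u**3*sin(2*u) + 15*u**2*cos(2*u) - 6*u*sin(2*u) - 3*cos(2*u) + 6)/12

For G(u) to be correct, d/du[G] must agree with the stated G'(u) identically.
A general antiderivative is 5*u**3*sin(2*u)/6 + 5*u**2*cos(2*u)/4 - u*sin(2*u)/2 - cos(2*u)/4 + C.
The condition gives C = cos(2) + sin(2)/3 + 1/2 - (cos(2) + sin(2)/3) = 1/2.
So G(u) = (10*u**3*sin(2*u) + 15*u**2*cos(2*u) - 6*u*sin(2*u) - 3*cos(2*u) + 6)/12.
Check: d/du[(10*u**3*sin(2*u) + 15*u**2*cos(2*u) - 6*u*sin(2*u) - 3*cos(2*u) + 6)/12] = 5*u**3*cos(2*u)/3 + 3*u*cos(2*u)/2, which equals G'(u).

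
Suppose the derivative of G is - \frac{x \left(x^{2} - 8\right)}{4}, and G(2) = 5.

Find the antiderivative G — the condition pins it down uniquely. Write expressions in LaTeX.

G(x) = \frac{- x^{4} + 16 x^{2} + 32}{16}

Any candidate G(x) must reproduce the stated G'(x) exactly.
A general antiderivative is - \frac{x^{4}}{16} + x^{2} + C.
The condition gives C = 5 - (3) = 2.
So G(x) = \frac{- x^{4} + 16 x^{2} + 32}{16}.
Check: d/dx[\frac{- x^{4} + 16 x^{2} + 32}{16}] = - \frac{x^{3}}{4} + 2 x, which equals G'(x).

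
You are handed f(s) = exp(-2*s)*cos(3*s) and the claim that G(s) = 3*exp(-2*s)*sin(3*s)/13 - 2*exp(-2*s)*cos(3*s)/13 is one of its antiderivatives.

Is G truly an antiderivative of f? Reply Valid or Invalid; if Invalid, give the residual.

Valid. The derivative of G reproduces f.

d/ds[G] = exp(-2*s)*cos(3*s)
This equals f(s) exactly, so the claim holds.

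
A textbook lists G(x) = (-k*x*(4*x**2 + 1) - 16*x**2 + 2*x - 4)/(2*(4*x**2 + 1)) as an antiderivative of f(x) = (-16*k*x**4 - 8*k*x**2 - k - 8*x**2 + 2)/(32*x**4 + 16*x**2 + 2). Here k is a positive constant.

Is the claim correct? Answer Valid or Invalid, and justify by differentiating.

Valid. The derivative of G reproduces f.

d/dx[G] = (-16*k*x**4 - 8*k*x**2 - k - 8*x**2 + 2)/(32*x**4 + 16*x**2 + 2)
This equals f(x) exactly, so the claim holds.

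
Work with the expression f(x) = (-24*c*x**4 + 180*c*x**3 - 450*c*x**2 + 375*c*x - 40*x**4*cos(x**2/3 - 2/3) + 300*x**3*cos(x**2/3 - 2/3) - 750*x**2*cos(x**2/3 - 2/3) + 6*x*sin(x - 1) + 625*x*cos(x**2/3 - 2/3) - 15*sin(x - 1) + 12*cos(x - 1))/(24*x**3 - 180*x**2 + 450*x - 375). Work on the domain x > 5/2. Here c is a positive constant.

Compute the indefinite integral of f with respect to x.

A candidate is checked by its d/dx: the result must match f(x).
Check: d/dx[-c*x**2/2 - 5*sin(x**2/3 - 2/3)/2 - cos(x - 1)/(2*x - 5)**2] = (-24*c*x**4 + 180*c*x**3 - 450*c*x**2 + 375*c*x - 40*x**4*cos(x**2/3 - 2/3) + 300*x**3*cos(x**2/3 - 2/3) - 750*x**2*cos(x**2/3 - 2/3) + 6*x*sin(x - 1) + 625*x*cos(x**2/3 - 2/3) - 15*sin(x - 1) + 12*cos(x - 1))/(24*x**3 - 180*x**2 + 450*x - 375) = f(x).

F(x) = -c*x**2/2 - 5*sin(x**2/3 - 2/3)/2 - cos(x - 1)/(2*x - 5)**2 + C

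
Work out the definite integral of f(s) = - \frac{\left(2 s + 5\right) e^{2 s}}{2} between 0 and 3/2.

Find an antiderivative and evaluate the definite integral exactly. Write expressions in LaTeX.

f has the shape u'v + uv' for u = - \frac{s}{2} - 1 and v = e^{2 s} — it is the derivative of the product u*v.
F(s) = - \frac{s e^{2 s}}{2} - e^{2 s} is an antiderivative of f.
Check: d/ds[- \frac{s e^{2 s}}{2} - e^{2 s}] = - s e^{2 s} - \frac{5 e^{2 s}}{2}, which equals f(s).
F(3/2) = - \frac{7 e^{3}}{4}; F(0) = -1.
Integral = F(3/2) - F(0) = 1 - \frac{7 e^{3}}{4}.

Antiderivative: F(s) = - \frac{s e^{2 s}}{2} - e^{2 s}; value = 1 - \frac{7 e^{3}}{4}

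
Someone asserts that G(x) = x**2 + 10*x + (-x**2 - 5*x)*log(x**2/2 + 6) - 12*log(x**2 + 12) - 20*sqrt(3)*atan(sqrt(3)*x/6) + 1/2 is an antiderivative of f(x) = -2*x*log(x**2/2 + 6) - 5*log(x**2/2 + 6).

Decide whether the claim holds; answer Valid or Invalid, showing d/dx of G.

Valid. The derivative of G reproduces f.

d/dx[G] = -2*x*log(x**2/2 + 6) - 5*log(x**2/2 + 6)
This equals f(x) exactly, so the claim holds.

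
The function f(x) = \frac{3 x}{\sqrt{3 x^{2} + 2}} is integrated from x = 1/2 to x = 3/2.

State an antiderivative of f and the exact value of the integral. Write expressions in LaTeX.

The substitution u = 3 x^{2} + 2 works: f is exactly (dF/du)*(du/dx) for that inner function.
F(x) = \sqrt{3 x^{2} + 2} is an antiderivative of f.
Check: d/dx[\sqrt{3 x^{2} + 2}] = \frac{3 x}{\sqrt{3 x^{2} + 2}} = f(x).
F(3/2) = \frac{\sqrt{35}}{2}; F(1/2) = \frac{\sqrt{11}}{2}.
Integral = F(3/2) - F(1/2) = - \frac{\sqrt{11}}{2} + \frac{\sqrt{35}}{2}.

Antiderivative: F(x) = \sqrt{3 x^{2} + 2}; value = - \frac{\sqrt{11}}{2} + \frac{\sqrt{35}}{2}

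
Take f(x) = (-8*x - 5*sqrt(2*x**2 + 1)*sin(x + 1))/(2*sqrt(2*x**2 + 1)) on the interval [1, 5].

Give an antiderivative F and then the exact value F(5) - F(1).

Since d/dx undoes antidifferentiation here, F'(x) = f(x) is required of F(x).
F(x) = (-4*sqrt(2*x**2 + 1) + 5*cos(x + 1))/2 is an antiderivative of f.
Check: d/dx[(-4*sqrt(2*x**2 + 1) + 5*cos(x + 1))/2] = (-8*x - 5*sqrt(2*x**2 + 1)*sin(x + 1))/(2*sqrt(2*x**2 + 1)) = f(x).
F(5) = -2*sqrt(51) + 5*cos(6)/2; F(1) = -2*sqrt(3) + 5*cos(2)/2.
Integral = F(5) - F(1) = -2*sqrt(51) - 5*cos(2)/2 + 5*cos(6)/2 + 2*sqrt(3).

Antiderivative: F(x) = (-4*sqrt(2*x**2 + 1) + 5*cos(x + 1))/2; value = -2*sqrt(51) - 5*cos(2)/2 + 5*cos(6)/2 + 2*sqrt(3)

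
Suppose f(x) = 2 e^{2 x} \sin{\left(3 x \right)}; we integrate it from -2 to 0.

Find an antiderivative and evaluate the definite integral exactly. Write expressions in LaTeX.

Antiderivative: F(x) = \frac{4 e^{2 x} \sin{\left(3 x \right)}}{13} - \frac{6 e^{2 x} \cos{\left(3 x \right)}}{13}; value = - \frac{6}{13} + \frac{4 \sin{\left(6 \right)}}{13 e^{4}} + \frac{6 \cos{\left(6 \right)}}{13 e^{4}}

Differentiate the proposed F(x) back; it has to land on f(x) exactly.
F(x) = \frac{4 e^{2 x} \sin{\left(3 x \right)}}{13} - \frac{6 e^{2 x} \cos{\left(3 x \right)}}{13} is an antiderivative of f.
Check: d/dx[\frac{4 e^{2 x} \sin{\left(3 x \right)}}{13} - \frac{6 e^{2 x} \cos{\left(3 x \right)}}{13}] = 2 e^{2 x} \sin{\left(3 x \right)} = f(x).
F(0) = - \frac{6}{13}; F(-2) = - \frac{6 \cos{\left(6 \right)}}{13 e^{4}} - \frac{4 \sin{\left(6 \right)}}{13 e^{4}}.
Integral = F(0) - F(-2) = - \frac{6}{13} + \frac{4 \sin{\left(6 \right)}}{13 e^{4}} + \frac{6 \cos{\left(6 \right)}}{13 e^{4}}.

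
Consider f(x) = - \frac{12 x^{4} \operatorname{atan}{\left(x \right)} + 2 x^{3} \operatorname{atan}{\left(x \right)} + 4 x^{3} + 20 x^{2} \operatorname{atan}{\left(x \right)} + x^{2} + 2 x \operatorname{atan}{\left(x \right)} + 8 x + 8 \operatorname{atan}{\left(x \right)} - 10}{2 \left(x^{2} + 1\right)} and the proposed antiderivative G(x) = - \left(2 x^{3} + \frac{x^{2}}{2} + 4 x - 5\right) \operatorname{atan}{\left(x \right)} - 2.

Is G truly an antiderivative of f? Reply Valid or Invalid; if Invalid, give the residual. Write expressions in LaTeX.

Valid: G'(x) = f(x).

d/dx[G] = \frac{- 12 x^{4} \operatorname{atan}{\left(x \right)} - 2 x^{3} \operatorname{atan}{\left(x \right)} - 4 x^{3} - 20 x^{2} \operatorname{atan}{\left(x \right)} - x^{2} - 2 x \operatorname{atan}{\left(x \right)} - 8 x - 8 \operatorname{atan}{\left(x \right)} + 10}{2 x^{2} + 2}
This equals f(x) exactly, so the claim holds.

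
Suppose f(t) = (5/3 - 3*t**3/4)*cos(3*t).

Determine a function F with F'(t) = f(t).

Whatever form F(t) takes, F'(t) = f(t) is non-negotiable.
Check: d/dt[-t**3*sin(3*t)/4 - t**2*cos(3*t)/4 + t*sin(3*t)/6 + 5*sin(3*t)/9 + cos(3*t)/18] = -3*t**3*cos(3*t)/4 + 5*cos(3*t)/3, which equals f(t).

An antiderivative is F(t) = -t**3*sin(3*t)/4 - t**2*cos(3*t)/4 + t*sin(3*t)/6 + 5*sin(3*t)/9 + cos(3*t)/18.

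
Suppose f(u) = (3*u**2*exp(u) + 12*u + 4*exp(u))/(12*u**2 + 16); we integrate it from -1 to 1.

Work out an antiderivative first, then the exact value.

An antiderivative F(u) passes only if d/du[F] lands on f(u) exactly.
F(u) = exp(u)/4 + log(3*u**2/2 + 2)/2 is an antiderivative of f.
Check: d/du[exp(u)/4 + log(3*u**2/2 + 2)/2] = (3*u**2*exp(u) + 12*u + 4*exp(u))/(12*u**2 + 16) = f(u).
F(1) = log(7/2)/2 + exp(1)/4; F(-1) = exp(-1)/4 + log(7/2)/2.
Integral = F(1) - F(-1) = -exp(-1)/4 + exp(1)/4.

Antiderivative: F(u) = exp(u)/4 + log(3*u**2/2 + 2)/2; value = -exp(-1)/4 + exp(1)/4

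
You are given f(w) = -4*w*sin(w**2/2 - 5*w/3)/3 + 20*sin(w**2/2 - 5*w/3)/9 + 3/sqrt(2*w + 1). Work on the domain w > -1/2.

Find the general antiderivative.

Integrate term by term and add the pieces.
Check: d/dw[(9*sqrt(2*w + 1) + 4*cos(w**2/2 - 5*w/3))/3] = (-12*w*sqrt(2*w + 1)*sin(w**2/2 - 5*w/3) + 20*sqrt(2*w + 1)*sin(w**2/2 - 5*w/3) + 27)/(9*sqrt(2*w + 1)), which equals f(w).

F(w) = (9*sqrt(2*w + 1) + 4*cos(w**2/2 - 5*w/3))/3 + C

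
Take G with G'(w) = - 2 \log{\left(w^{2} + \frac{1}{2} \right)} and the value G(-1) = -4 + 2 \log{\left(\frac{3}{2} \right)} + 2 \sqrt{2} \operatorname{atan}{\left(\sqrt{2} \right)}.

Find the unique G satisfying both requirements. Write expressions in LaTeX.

A first test for any G(w): its w-derivative must equal the given G'(w).
A general antiderivative is - 2 w \log{\left(w^{2} + \frac{1}{2} \right)} + 4 w - 2 \sqrt{2} \operatorname{atan}{\left(\sqrt{2} w \right)} + C.
The condition gives C = -4 + 2 \log{\left(\frac{3}{2} \right)} + 2 \sqrt{2} \operatorname{atan}{\left(\sqrt{2} \right)} - (-4 + 2 \log{\left(\frac{3}{2} \right)} + 2 \sqrt{2} \operatorname{atan}{\left(\sqrt{2} \right)}) = 0.
So G(w) = 2 \left(- w \log{\left(w^{2} + \frac{1}{2} \right)} + 2 w - \sqrt{2} \operatorname{atan}{\left(\sqrt{2} w \right)}\right).
Check: d/dw[2 \left(- w \log{\left(w^{2} + \frac{1}{2} \right)} + 2 w - \sqrt{2} \operatorname{atan}{\left(\sqrt{2} w \right)}\right)] = - 2 \log{\left(w^{2} + \frac{1}{2} \right)} = G'(w).

G(w) = 2 \left(- w \log{\left(w^{2} + \frac{1}{2} \right)} + 2 w - \sqrt{2} \operatorname{atan}{\left(\sqrt{2} w \right)}\right)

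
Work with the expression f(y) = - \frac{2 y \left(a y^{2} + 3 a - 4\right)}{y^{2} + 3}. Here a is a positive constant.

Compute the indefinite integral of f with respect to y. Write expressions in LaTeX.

A candidate is checked by its d/dy: the result must match f(y).
Check: d/dy[- a y^{2} + 4 \log{\left(y^{2} + 3 \right)}] = \frac{- 2 a y^{3} - 6 a y + 8 y}{y^{2} + 3}, which equals f(y).

F(y) = - a y^{2} + 4 \log{\left(y^{2} + 3 \right)} + C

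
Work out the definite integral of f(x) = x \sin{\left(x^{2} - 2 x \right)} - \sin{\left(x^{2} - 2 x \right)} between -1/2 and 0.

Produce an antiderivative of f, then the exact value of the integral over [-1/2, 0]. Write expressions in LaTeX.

The substitution u = x^{2} - 2 x works: f is exactly (dF/du)*(du/dx) for that inner function.
F(x) = - \frac{\cos{\left(x^{2} - 2 x \right)}}{2} is an antiderivative of f.
Check: d/dx[- \frac{\cos{\left(x^{2} - 2 x \right)}}{2}] = x \sin{\left(x^{2} - 2 x \right)} - \sin{\left(x^{2} - 2 x \right)} = f(x).
F(0) = - \frac{1}{2}; F(-1/2) = - \frac{\cos{\left(\frac{5}{4} \right)}}{2}.
Integral = F(0) - F(-1/2) = - \frac{1}{2} + \frac{\cos{\left(\frac{5}{4} \right)}}{2}.

Antiderivative: F(x) = - \frac{\cos{\left(x^{2} - 2 x \right)}}{2}; value = - \frac{1}{2} + \frac{\cos{\left(\frac{5}{4} \right)}}{2}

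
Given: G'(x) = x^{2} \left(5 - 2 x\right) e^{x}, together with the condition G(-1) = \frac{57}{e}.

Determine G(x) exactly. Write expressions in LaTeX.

G(x) = - \left(2 x^{3} - 11 x^{2} + 22 x - 22\right) e^{x}

Recognize the product-rule pattern: G'(x) = u'v + uv' with u = - 2 x^{3} + 11 x^{2} - 22 x + 22, v = e^{x}, so integration by parts undoes it.
A general antiderivative is \left(- 2 x^{3} + 11 x^{2} - 22 x + 22\right) e^{x} + C.
The condition gives C = \frac{57}{e} - (\frac{57}{e}) = 0.
So G(x) = - \left(2 x^{3} - 11 x^{2} + 22 x - 22\right) e^{x}.
Check: d/dx[- \left(2 x^{3} - 11 x^{2} + 22 x - 22\right) e^{x}] = - 2 x^{3} e^{x} + 5 x^{2} e^{x}, which equals G'(x).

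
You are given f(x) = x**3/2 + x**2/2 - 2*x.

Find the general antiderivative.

F(x) = x**4/8 + x**3/6 - x**2 + C

Integrate term by term and add the pieces.
Check: d/dx[x**4/8 + x**3/6 - x**2] = x**3/2 + x**2/2 - 2*x = f(x).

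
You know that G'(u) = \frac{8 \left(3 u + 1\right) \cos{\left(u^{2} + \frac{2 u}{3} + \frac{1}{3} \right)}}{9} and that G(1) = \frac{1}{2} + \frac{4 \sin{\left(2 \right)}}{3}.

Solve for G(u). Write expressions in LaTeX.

The substitution w = u^{2} + \frac{2 u}{3} + \frac{1}{3} works: G'(u) is exactly (dG/dw)*(dw/du) for that inner function.
A general antiderivative is \frac{4 \sin{\left(u^{2} + \frac{2 u}{3} + \frac{1}{3} \right)}}{3} + C.
The condition gives C = \frac{1}{2} + \frac{4 \sin{\left(2 \right)}}{3} - (\frac{4 \sin{\left(2 \right)}}{3}) = \frac{1}{2}.
So G(u) = \frac{4 \sin{\left(u^{2} + \frac{2 u}{3} + \frac{1}{3} \right)}}{3} + \frac{1}{2}.
Check: d/du[\frac{4 \sin{\left(u^{2} + \frac{2 u}{3} + \frac{1}{3} \right)}}{3} + \frac{1}{2}] = \frac{8 u \cos{\left(u^{2} + \frac{2 u}{3} + \frac{1}{3} \right)}}{3} + \frac{8 \cos{\left(u^{2} + \frac{2 u}{3} + \frac{1}{3} \right)}}{9}, which equals G'(u).

G(u) = \frac{4 \sin{\left(u^{2} + \frac{2 u}{3} + \frac{1}{3} \right)}}{3} + \frac{1}{2}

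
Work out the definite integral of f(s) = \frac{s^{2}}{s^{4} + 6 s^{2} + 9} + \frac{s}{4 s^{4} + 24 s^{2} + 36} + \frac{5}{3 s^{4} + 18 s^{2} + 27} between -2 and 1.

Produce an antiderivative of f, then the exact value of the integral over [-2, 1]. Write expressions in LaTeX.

The integrand splits into summands that can be handled one at a time.
F(s) = \frac{56 \sqrt{3} s^{2} \operatorname{atan}{\left(\frac{\sqrt{3} s}{3} \right)} - 48 s + 168 \sqrt{3} \operatorname{atan}{\left(\frac{\sqrt{3} s}{3} \right)} - 27}{216 s^{2} + 648} is an antiderivative of f.
Check: d/ds[\frac{56 \sqrt{3} s^{2} \operatorname{atan}{\left(\frac{\sqrt{3} s}{3} \right)} - 48 s + 168 \sqrt{3} \operatorname{atan}{\left(\frac{\sqrt{3} s}{3} \right)} - 27}{216 s^{2} + 648}] = \frac{12 s^{2} + 3 s + 20}{12 s^{4} + 72 s^{2} + 108}, which equals f(s).
F(1) = - \frac{25}{288} + \frac{7 \sqrt{3} \pi}{162}; F(-2) = - \frac{7 \sqrt{3} \operatorname{atan}{\left(\frac{2 \sqrt{3}}{3} \right)}}{27} + \frac{23}{504}.
Integral = F(1) - F(-2) = - \frac{89}{672} + \frac{7 \sqrt{3} \pi}{162} + \frac{7 \sqrt{3} \operatorname{atan}{\left(\frac{2 \sqrt{3}}{3} \right)}}{27}.

Antiderivative: F(s) = \frac{56 \sqrt{3} s^{2} \operatorname{atan}{\left(\frac{\sqrt{3} s}{3} \right)} - 48 s + 168 \sqrt{3} \operatorname{atan}{\left(\frac{\sqrt{3} s}{3} \right)} - 27}{216 s^{2} + 648}; value = - \frac{89}{672} + \frac{7 \sqrt{3} \pi}{162} + \frac{7 \sqrt{3} \operatorname{atan}{\left(\frac{2 \sqrt{3}}{3} \right)}}{27}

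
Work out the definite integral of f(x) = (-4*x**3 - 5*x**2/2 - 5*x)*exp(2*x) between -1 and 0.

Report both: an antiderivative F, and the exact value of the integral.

Recognize the product-rule pattern: f = u'v + uv' with u = -2*x**3 + 7*x**2/4 - 17*x/4 + 17/8, v = exp(2*x), so integration by parts undoes it.
F(x) = -(16*x**3 - 14*x**2 + 34*x - 17)*exp(2*x)/8 is an antiderivative of f.
Check: d/dx[-(16*x**3 - 14*x**2 + 34*x - 17)*exp(2*x)/8] = -4*x**3*exp(2*x) - 5*x**2*exp(2*x)/2 - 5*x*exp(2*x), which equals f(x).
F(0) = 17/8; F(-1) = 81*exp(-2)/8.
Integral = F(0) - F(-1) = 17/8 - 81*exp(-2)/8.

Antiderivative: F(x) = -(16*x**3 - 14*x**2 + 34*x - 17)*exp(2*x)/8; value = 17/8 - 81*exp(-2)/8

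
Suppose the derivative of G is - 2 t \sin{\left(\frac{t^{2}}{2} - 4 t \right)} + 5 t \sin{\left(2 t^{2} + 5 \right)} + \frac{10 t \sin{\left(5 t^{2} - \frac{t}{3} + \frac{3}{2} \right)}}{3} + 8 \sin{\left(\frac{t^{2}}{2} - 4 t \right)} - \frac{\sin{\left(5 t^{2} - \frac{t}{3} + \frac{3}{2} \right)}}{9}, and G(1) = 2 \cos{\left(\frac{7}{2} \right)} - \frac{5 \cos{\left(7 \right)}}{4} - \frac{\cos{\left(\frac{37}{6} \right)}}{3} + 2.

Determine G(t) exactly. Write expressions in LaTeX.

G(t) = 2 \cos{\left(\frac{t^{2}}{2} - 4 t \right)} - \frac{5 \cos{\left(2 t^{2} + 5 \right)}}{4} - \frac{\cos{\left(5 t^{2} - \frac{t}{3} + \frac{3}{2} \right)}}{3} + 2

Integrate term by term and add the pieces.
A general antiderivative is 2 \cos{\left(\frac{t^{2}}{2} - 4 t \right)} - \frac{5 \cos{\left(2 t^{2} + 5 \right)}}{4} - \frac{\cos{\left(5 t^{2} - \frac{t}{3} + \frac{3}{2} \right)}}{3} + C.
The condition gives C = 2 \cos{\left(\frac{7}{2} \right)} - \frac{5 \cos{\left(7 \right)}}{4} - \frac{\cos{\left(\frac{37}{6} \right)}}{3} + 2 - (2 \cos{\left(\frac{7}{2} \right)} - \frac{5 \cos{\left(7 \right)}}{4} - \frac{\cos{\left(\frac{37}{6} \right)}}{3}) = 2.
So G(t) = 2 \cos{\left(\frac{t^{2}}{2} - 4 t \right)} - \frac{5 \cos{\left(2 t^{2} + 5 \right)}}{4} - \frac{\cos{\left(5 t^{2} - \frac{t}{3} + \frac{3}{2} \right)}}{3} + 2.
Check: d/dt[2 \cos{\left(\frac{t^{2}}{2} - 4 t \right)} - \frac{5 \cos{\left(2 t^{2} + 5 \right)}}{4} - \frac{\cos{\left(5 t^{2} - \frac{t}{3} + \frac{3}{2} \right)}}{3} + 2] = - 2 t \sin{\left(\frac{t^{2}}{2} - 4 t \right)} + 5 t \sin{\left(2 t^{2} + 5 \right)} + \frac{10 t \sin{\left(5 t^{2} - \frac{t}{3} + \frac{3}{2} \right)}}{3} + 8 \sin{\left(\frac{t^{2}}{2} - 4 t \right)} - \frac{\sin{\left(5 t^{2} - \frac{t}{3} + \frac{3}{2} \right)}}{9} = G'(t).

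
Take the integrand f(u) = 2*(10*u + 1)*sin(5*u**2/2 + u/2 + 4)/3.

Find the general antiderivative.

The substitution w = 5*u**2/2 + u/2 + 4 works: f is exactly (dF/dw)*(dw/du) for that inner function.
Check: d/du[-4*cos(5*u**2/2 + u/2 + 4)/3] = 20*u*sin(5*u**2/2 + u/2 + 4)/3 + 2*sin(5*u**2/2 + u/2 + 4)/3, which equals f(u).

F(u) = -4*cos(5*u**2/2 + u/2 + 4)/3 + C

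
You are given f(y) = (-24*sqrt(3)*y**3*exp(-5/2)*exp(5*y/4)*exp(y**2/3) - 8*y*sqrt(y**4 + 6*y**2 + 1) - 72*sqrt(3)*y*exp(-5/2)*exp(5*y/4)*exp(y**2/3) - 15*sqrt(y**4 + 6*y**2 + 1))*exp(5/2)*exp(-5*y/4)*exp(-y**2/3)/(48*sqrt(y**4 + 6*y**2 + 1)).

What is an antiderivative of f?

An antiderivative is F(y) = -3*sqrt(y**4/3 + 2*y**2 + 1/3)/4 + exp(-y**2/3 - 5*y/4 + 5/2)/4.

Recover f(y) by differentiating a candidate F(y); any mismatch rules it out.
Check: d/dy[-3*sqrt(y**4/3 + 2*y**2 + 1/3)/4 + exp(-y**2/3 - 5*y/4 + 5/2)/4] = (-24*sqrt(3)*y**3*exp(-5/2)*exp(5*y/4)*exp(y**2/3) - 8*y*sqrt(y**4 + 6*y**2 + 1) - 72*sqrt(3)*y*exp(-5/2)*exp(5*y/4)*exp(y**2/3) - 15*sqrt(y**4 + 6*y**2 + 1))*exp(5/2)*exp(-5*y/4)*exp(-y**2/3)/(48*sqrt(y**4 + 6*y**2 + 1)) = f(y).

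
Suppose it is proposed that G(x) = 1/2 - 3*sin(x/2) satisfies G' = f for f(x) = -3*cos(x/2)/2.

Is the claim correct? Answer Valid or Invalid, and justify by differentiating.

Valid - differentiating G returns exactly f.

d/dx[G] = -3*cos(x/2)/2
This equals f(x) exactly, so the claim holds.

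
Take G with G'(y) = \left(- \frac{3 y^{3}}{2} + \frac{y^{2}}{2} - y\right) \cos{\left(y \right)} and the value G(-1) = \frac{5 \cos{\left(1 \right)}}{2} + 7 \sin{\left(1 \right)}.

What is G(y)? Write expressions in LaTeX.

Whatever form G(y) takes, its d/dy must return the stated G'(y).
A general antiderivative is - \frac{3 y^{3} \sin{\left(y \right)}}{2} + \frac{y^{2} \sin{\left(y \right)}}{2} - \frac{9 y^{2} \cos{\left(y \right)}}{2} + 8 y \sin{\left(y \right)} + y \cos{\left(y \right)} - \sin{\left(y \right)} + 8 \cos{\left(y \right)} + C.
The condition gives C = \frac{5 \cos{\left(1 \right)}}{2} + 7 \sin{\left(1 \right)} - (\frac{5 \cos{\left(1 \right)}}{2} + 7 \sin{\left(1 \right)}) = 0.
So G(y) = \frac{- 3 y^{3} \sin{\left(y \right)} + y^{2} \sin{\left(y \right)} - 9 y^{2} \cos{\left(y \right)} + 16 y \sin{\left(y \right)} + 2 y \cos{\left(y \right)} - 2 \sin{\left(y \right)} + 16 \cos{\left(y \right)}}{2}.
Check: d/dy[\frac{- 3 y^{3} \sin{\left(y \right)} + y^{2} \sin{\left(y \right)} - 9 y^{2} \cos{\left(y \right)} + 16 y \sin{\left(y \right)} + 2 y \cos{\left(y \right)} - 2 \sin{\left(y \right)} + 16 \cos{\left(y \right)}}{2}] = - \frac{3 y^{3} \cos{\left(y \right)}}{2} + \frac{y^{2} \cos{\left(y \right)}}{2} - y \cos{\left(y \right)}, which equals G'(y).

G(y) = \frac{- 3 y^{3} \sin{\left(y \right)} + y^{2} \sin{\left(y \right)} - 9 y^{2} \cos{\left(y \right)} + 16 y \sin{\left(y \right)} + 2 y \cos{\left(y \right)} - 2 \sin{\left(y \right)} + 16 \cos{\left(y \right)}}{2}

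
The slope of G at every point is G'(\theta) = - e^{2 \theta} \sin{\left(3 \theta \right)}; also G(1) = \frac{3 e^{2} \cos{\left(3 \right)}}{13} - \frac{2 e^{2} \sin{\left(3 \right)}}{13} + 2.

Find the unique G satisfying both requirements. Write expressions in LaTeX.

G(\theta) = \frac{- 2 e^{2 \theta} \sin{\left(3 \theta \right)} + 3 e^{2 \theta} \cos{\left(3 \theta \right)} + 26}{13}

Differentiate the proposed G(\theta) back; it has to land on the given G'(\theta).
A general antiderivative is - \frac{2 e^{2 \theta} \sin{\left(3 \theta \right)}}{13} + \frac{3 e^{2 \theta} \cos{\left(3 \theta \right)}}{13} + C.
The condition gives C = \frac{3 e^{2} \cos{\left(3 \right)}}{13} - \frac{2 e^{2} \sin{\left(3 \right)}}{13} + 2 - (\frac{3 e^{2} \cos{\left(3 \right)}}{13} - \frac{2 e^{2} \sin{\left(3 \right)}}{13}) = 2.
So G(\theta) = \frac{- 2 e^{2 \theta} \sin{\left(3 \theta \right)} + 3 e^{2 \theta} \cos{\left(3 \theta \right)} + 26}{13}.
Check: d/d\theta[\frac{- 2 e^{2 \theta} \sin{\left(3 \theta \right)} + 3 e^{2 \theta} \cos{\left(3 \theta \right)} + 26}{13}] = - e^{2 \theta} \sin{\left(3 \theta \right)} = G'(\theta).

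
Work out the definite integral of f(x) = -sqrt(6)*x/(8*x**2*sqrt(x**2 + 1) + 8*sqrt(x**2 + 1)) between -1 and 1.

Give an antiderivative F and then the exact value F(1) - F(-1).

Antiderivative: F(x) = sqrt(3*x**2/2 + 3/2)/(4*(x**2 + 1)); value = 0

Recognize the product-rule pattern: f = u'v + uv' with u = 1/(4*(x**2 + 1)), v = sqrt(3*x**2/2 + 3/2), so integration by parts undoes it.
F(x) = sqrt(3*x**2/2 + 3/2)/(4*(x**2 + 1)) is an antiderivative of f.
Check: d/dx[sqrt(3*x**2/2 + 3/2)/(4*(x**2 + 1))] = -sqrt(6)*x/(8*x**2*sqrt(x**2 + 1) + 8*sqrt(x**2 + 1)) = f(x).
F(1) = sqrt(3)/8; F(-1) = sqrt(3)/8.
Integral = F(1) - F(-1) = 0.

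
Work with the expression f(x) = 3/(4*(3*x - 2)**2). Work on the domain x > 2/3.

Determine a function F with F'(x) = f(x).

An antiderivative is F(x) = -1/(12*x - 8).

Since d/dx undoes antidifferentiation here, F'(x) = f(x) is required of F(x).
Check: d/dx[-1/(12*x - 8)] = 3/(36*x**2 - 48*x + 16), which equals f(x).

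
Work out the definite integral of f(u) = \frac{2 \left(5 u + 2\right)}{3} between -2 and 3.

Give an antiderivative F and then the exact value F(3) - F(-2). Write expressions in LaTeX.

Antiderivative: F(u) = \frac{u \left(5 u + 4\right)}{3}; value = 15

Check any antiderivative F(u) by computing F'(u) and comparing it with f(u).
F(u) = \frac{u \left(5 u + 4\right)}{3} is an antiderivative of f.
Check: d/du[\frac{u \left(5 u + 4\right)}{3}] = \frac{10 u}{3} + \frac{4}{3}, which equals f(u).
F(3) = 19; F(-2) = 4.
Integral = F(3) - F(-2) = 15.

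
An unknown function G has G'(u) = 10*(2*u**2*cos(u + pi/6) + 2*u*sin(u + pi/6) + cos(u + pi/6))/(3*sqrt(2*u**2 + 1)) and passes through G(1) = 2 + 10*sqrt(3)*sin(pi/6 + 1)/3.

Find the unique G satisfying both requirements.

G'(u) has the shape v'r + vr' for v = 10*sqrt(2*u**2 + 1)/3 and r = sin(u + pi/6) — it is the derivative of the product v*r.
A general antiderivative is 10*sqrt(2*u**2 + 1)*sin(u + pi/6)/3 + C.
The condition gives C = 2 + 10*sqrt(3)*sin(pi/6 + 1)/3 - (10*sqrt(3)*sin(pi/6 + 1)/3) = 2.
So G(u) = 10*sqrt(2*u**2 + 1)*sin(u + pi/6)/3 + 2.
Check: d/du[10*sqrt(2*u**2 + 1)*sin(u + pi/6)/3 + 2] = (20*u**2*cos(u + pi/6) + 20*u*sin(u + pi/6) + 10*cos(u + pi/6))/(3*sqrt(2*u**2 + 1)), which equals G'(u).

G(u) = 10*sqrt(2*u**2 + 1)*sin(u + pi/6)/3 + 2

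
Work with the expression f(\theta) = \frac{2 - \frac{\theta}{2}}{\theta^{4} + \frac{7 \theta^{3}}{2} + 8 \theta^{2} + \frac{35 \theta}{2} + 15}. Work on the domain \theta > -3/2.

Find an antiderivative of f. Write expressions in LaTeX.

The denominator factors as \left(\theta + 2\right) \left(2 \theta + 3\right) \left(\theta^{2} + 5\right); partial fractions split f into directly integrable pieces: - \frac{8 \theta + 17}{87 \left(\theta^{2} + 5\right)} + \frac{44}{29 \left(2 \theta + 3\right)} - \frac{2}{3 \left(\theta + 2\right)}.
Check: d/d\theta[- \frac{- 330 \log{\left(\theta + \frac{3}{2} \right)} + 290 \log{\left(\theta + 2 \right)} + 20 \log{\left(\theta^{2} + 5 \right)} + 17 \sqrt{5} \operatorname{atan}{\left(\frac{\sqrt{5} \theta}{5} \right)}}{435}] = \frac{4 - \theta}{2 \theta^{4} + 7 \theta^{3} + 16 \theta^{2} + 35 \theta + 30}, which equals f(\theta).

An antiderivative is F(\theta) = - \frac{- 330 \log{\left(\theta + \frac{3}{2} \right)} + 290 \log{\left(\theta + 2 \right)} + 20 \log{\left(\theta^{2} + 5 \right)} + 17 \sqrt{5} \operatorname{atan}{\left(\frac{\sqrt{5} \theta}{5} \right)}}{435}.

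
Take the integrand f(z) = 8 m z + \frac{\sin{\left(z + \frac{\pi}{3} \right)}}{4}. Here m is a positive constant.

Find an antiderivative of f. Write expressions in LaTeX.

An antiderivative is F(z) = \frac{16 m z^{2} - \cos{\left(z + \frac{\pi}{3} \right)}}{4}.

The integrand splits into summands that can be handled one at a time.
Check: d/dz[\frac{16 m z^{2} - \cos{\left(z + \frac{\pi}{3} \right)}}{4}] = 8 m z + \frac{\sin{\left(z + \frac{\pi}{3} \right)}}{4} = f(z).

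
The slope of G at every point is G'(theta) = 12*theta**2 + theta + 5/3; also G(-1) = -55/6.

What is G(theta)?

Integrate term by term and add the pieces.
A general antiderivative is 4*theta**3 + theta**2/2 + 5*theta/3 - 5 + C.
The condition gives C = -55/6 - (-61/6) = 1.
So G(theta) = 4*theta**3 + theta**2/2 + 5*theta/3 - 4.
Check: d/dtheta[4*theta**3 + theta**2/2 + 5*theta/3 - 4] = 12*theta**2 + theta + 5/3 = G'(theta).

G(theta) = 4*theta**3 + theta**2/2 + 5*theta/3 - 4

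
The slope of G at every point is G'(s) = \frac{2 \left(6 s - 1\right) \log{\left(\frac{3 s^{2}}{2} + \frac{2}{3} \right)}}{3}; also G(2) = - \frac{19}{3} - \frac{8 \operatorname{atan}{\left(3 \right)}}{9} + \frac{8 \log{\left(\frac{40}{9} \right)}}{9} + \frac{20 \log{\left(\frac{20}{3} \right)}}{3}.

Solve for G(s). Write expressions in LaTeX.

G(s) = 2 s^{2} \log{\left(9 s^{2} + 4 \right)} - 2 s^{2} \log{\left(6 \right)} - 2 s^{2} - \frac{2 s \log{\left(9 s^{2} + 4 \right)}}{3} + \frac{2 s \log{\left(6 \right)}}{3} + \frac{4 s}{3} + \frac{8 \log{\left(s^{2} + \frac{4}{9} \right)}}{9} - \frac{8 \operatorname{atan}{\left(\frac{3 s}{2} \right)}}{9} - 1

Whatever form G(s) takes, its d/ds must return the stated G'(s).
A general antiderivative is - 2 s^{2} + \frac{4 s}{3} + \left(2 s^{2} - \frac{2 s}{3}\right) \log{\left(\frac{3 s^{2}}{2} + \frac{2}{3} \right)} + \frac{8 \log{\left(s^{2} + \frac{4}{9} \right)}}{9} - \frac{8 \operatorname{atan}{\left(\frac{3 s}{2} \right)}}{9} + C.
The condition gives C = - \frac{19}{3} - \frac{8 \operatorname{atan}{\left(3 \right)}}{9} + \frac{8 \log{\left(\frac{40}{9} \right)}}{9} + \frac{20 \log{\left(\frac{20}{3} \right)}}{3} - (- \frac{16}{3} - \frac{8 \operatorname{atan}{\left(3 \right)}}{9} + \frac{8 \log{\left(\frac{40}{9} \right)}}{9} + \frac{20 \log{\left(\frac{20}{3} \right)}}{3}) = -1.
So G(s) = 2 s^{2} \log{\left(9 s^{2} + 4 \right)} - 2 s^{2} \log{\left(6 \right)} - 2 s^{2} - \frac{2 s \log{\left(9 s^{2} + 4 \right)}}{3} + \frac{2 s \log{\left(6 \right)}}{3} + \frac{4 s}{3} + \frac{8 \log{\left(s^{2} + \frac{4}{9} \right)}}{9} - \frac{8 \operatorname{atan}{\left(\frac{3 s}{2} \right)}}{9} - 1.
Check: d/ds[2 s^{2} \log{\left(9 s^{2} + 4 \right)} - 2 s^{2} \log{\left(6 \right)} - 2 s^{2} - \frac{2 s \log{\left(9 s^{2} + 4 \right)}}{3} + \frac{2 s \log{\left(6 \right)}}{3} + \frac{4 s}{3} + \frac{8 \log{\left(s^{2} + \frac{4}{9} \right)}}{9} - \frac{8 \operatorname{atan}{\left(\frac{3 s}{2} \right)}}{9} - 1] = 4 s \log{\left(9 s^{2} + 4 \right)} - 4 s \log{\left(6 \right)} - \frac{2 \log{\left(9 s^{2} + 4 \right)}}{3} + \frac{2 \log{\left(6 \right)}}{3}, which equals G'(s).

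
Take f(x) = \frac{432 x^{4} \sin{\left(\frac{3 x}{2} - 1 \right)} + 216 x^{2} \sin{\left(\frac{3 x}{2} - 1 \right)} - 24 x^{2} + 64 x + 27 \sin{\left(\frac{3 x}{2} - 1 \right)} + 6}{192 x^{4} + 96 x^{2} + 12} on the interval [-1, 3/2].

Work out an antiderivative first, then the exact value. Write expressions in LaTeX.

Antiderivative: F(x) = \frac{3 x - 9 \left(4 x^{2} + 1\right) \cos{\left(\frac{3 x}{2} - 1 \right)} - 4}{6 \left(4 x^{2} + 1\right)}; value = \frac{3 \cos{\left(\frac{5}{2} \right)}}{2} - \frac{3 \cos{\left(\frac{5}{4} \right)}}{2} + \frac{29}{120}

Any candidate F(x) must reproduce f(x) exactly when differentiated.
F(x) = \frac{3 x - 9 \left(4 x^{2} + 1\right) \cos{\left(\frac{3 x}{2} - 1 \right)} - 4}{6 \left(4 x^{2} + 1\right)} is an antiderivative of f.
Check: d/dx[\frac{3 x - 9 \left(4 x^{2} + 1\right) \cos{\left(\frac{3 x}{2} - 1 \right)} - 4}{6 \left(4 x^{2} + 1\right)}] = \frac{432 x^{4} \sin{\left(\frac{3 x}{2} - 1 \right)} + 216 x^{2} \sin{\left(\frac{3 x}{2} - 1 \right)} - 24 x^{2} + 64 x + 27 \sin{\left(\frac{3 x}{2} - 1 \right)} + 6}{192 x^{4} + 96 x^{2} + 12} = f(x).
F(3/2) = \frac{1}{120} - \frac{3 \cos{\left(\frac{5}{4} \right)}}{2}; F(-1) = - \frac{7}{30} - \frac{3 \cos{\left(\frac{5}{2} \right)}}{2}.
Integral = F(3/2) - F(-1) = \frac{3 \cos{\left(\frac{5}{2} \right)}}{2} - \frac{3 \cos{\left(\frac{5}{4} \right)}}{2} + \frac{29}{120}.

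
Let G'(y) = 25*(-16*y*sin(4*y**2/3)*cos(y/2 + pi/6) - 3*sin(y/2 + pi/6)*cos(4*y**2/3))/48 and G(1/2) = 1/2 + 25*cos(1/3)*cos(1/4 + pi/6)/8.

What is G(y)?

G'(y) has the shape u'v + uv' for u = 25*cos(4*y**2/3)/8 and v = cos(y/2 + pi/6) — it is the derivative of the product u*v.
A general antiderivative is 25*cos(4*y**2/3)*cos(y/2 + pi/6)/8 + C.
The condition gives C = 1/2 + 25*cos(1/3)*cos(1/4 + pi/6)/8 - (25*cos(1/3)*cos(1/4 + pi/6)/8) = 1/2.
So G(y) = (25*cos(4*y**2/3)*cos(y/2 + pi/6) + 4)/8.
Check: d/dy[(25*cos(4*y**2/3)*cos(y/2 + pi/6) + 4)/8] = -25*y*sin(4*y**2/3)*cos(y/2 + pi/6)/3 - 25*sin(y/2 + pi/6)*cos(4*y**2/3)/16, which equals G'(y).

G(y) = (25*cos(4*y**2/3)*cos(y/2 + pi/6) + 4)/8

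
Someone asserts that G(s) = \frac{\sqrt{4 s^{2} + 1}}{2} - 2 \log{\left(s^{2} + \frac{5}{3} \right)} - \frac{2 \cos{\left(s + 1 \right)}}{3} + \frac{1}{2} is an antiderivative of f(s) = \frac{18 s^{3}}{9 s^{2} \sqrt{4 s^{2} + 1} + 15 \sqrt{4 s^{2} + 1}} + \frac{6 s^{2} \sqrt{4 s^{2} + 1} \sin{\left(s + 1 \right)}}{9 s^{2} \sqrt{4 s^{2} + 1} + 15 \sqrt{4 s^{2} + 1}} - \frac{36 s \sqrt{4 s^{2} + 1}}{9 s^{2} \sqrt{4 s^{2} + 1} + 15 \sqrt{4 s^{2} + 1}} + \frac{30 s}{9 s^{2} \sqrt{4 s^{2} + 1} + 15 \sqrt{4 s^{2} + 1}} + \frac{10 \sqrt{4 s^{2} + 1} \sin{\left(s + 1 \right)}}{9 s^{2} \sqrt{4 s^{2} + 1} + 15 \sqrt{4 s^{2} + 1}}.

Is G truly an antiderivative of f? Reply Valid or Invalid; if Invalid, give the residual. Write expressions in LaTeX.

Valid - the claim checks out under differentiation.

d/ds[G] = \frac{18 s^{3} + 6 s^{2} \sqrt{4 s^{2} + 1} \sin{\left(s + 1 \right)} - 36 s \sqrt{4 s^{2} + 1} + 30 s + 10 \sqrt{4 s^{2} + 1} \sin{\left(s + 1 \right)}}{9 s^{2} \sqrt{4 s^{2} + 1} + 15 \sqrt{4 s^{2} + 1}}
This equals f(s) exactly, so the claim holds.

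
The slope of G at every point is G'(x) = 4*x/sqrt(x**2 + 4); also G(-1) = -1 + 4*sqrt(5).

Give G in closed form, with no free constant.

G'(x) matches the chain-rule pattern g'(h)*h' with inner function h(x) = x**2 + 4; substituting u = h(x) collapses the integral.
A general antiderivative is 4*sqrt(x**2 + 4) + C.
The condition gives C = -1 + 4*sqrt(5) - (4*sqrt(5)) = -1.
So G(x) = 4*sqrt(x**2 + 4) - 1.
Check: d/dx[4*sqrt(x**2 + 4) - 1] = 4*x/sqrt(x**2 + 4) = G'(x).

G(x) = 4*sqrt(x**2 + 4) - 1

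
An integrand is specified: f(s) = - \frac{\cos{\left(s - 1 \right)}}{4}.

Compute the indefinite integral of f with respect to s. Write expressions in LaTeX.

Differentiate the proposed F(s) back; it has to land on f(s) exactly.
Check: d/ds[- \frac{\sin{\left(s - 1 \right)}}{4}] = - \frac{\cos{\left(s - 1 \right)}}{4} = f(s).

F(s) = - \frac{\sin{\left(s - 1 \right)}}{4} + C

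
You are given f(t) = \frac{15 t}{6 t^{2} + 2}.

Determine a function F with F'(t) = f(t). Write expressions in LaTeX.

The substitution u = 2 t^{2} + \frac{2}{3} works: f is exactly (dF/du)*(du/dt) for that inner function.
Check: d/dt[\frac{5 \log{\left(2 t^{2} + \frac{2}{3} \right)}}{4}] = \frac{15 t}{6 t^{2} + 2} = f(t).

An antiderivative is F(t) = \frac{5 \log{\left(2 t^{2} + \frac{2}{3} \right)}}{4}.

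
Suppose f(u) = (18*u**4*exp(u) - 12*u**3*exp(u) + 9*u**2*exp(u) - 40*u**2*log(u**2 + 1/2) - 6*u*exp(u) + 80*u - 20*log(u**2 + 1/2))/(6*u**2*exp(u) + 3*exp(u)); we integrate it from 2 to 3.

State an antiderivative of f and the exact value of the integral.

For F(u) to be correct the identity F'(u) - f(u) = 0 must hold.
F(u) = u**3 - u**2 + 20*exp(-u)*log(u**2 + 1/2)/3 is an antiderivative of f.
Check: d/du[u**3 - u**2 + 20*exp(-u)*log(u**2 + 1/2)/3] = (18*u**4*exp(u) - 12*u**3*exp(u) + 9*u**2*exp(u) - 40*u**2*log(u**2 + 1/2) - 6*u*exp(u) + 80*u - 20*log(u**2 + 1/2))/(6*u**2*exp(u) + 3*exp(u)) = f(u).
F(3) = 20*exp(-3)*log(19/2)/3 + 18; F(2) = 20*exp(-2)*log(9/2)/3 + 4.
Integral = F(3) - F(2) = -20*exp(-2)*log(9/2)/3 + 20*exp(-3)*log(19/2)/3 + 14.

Antiderivative: F(u) = u**3 - u**2 + 20*exp(-u)*log(u**2 + 1/2)/3; value = -20*exp(-2)*log(9/2)/3 + 20*exp(-3)*log(19/2)/3 + 14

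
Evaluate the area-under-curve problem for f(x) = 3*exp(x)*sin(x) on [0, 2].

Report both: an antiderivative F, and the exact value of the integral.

Antiderivative: F(x) = 3*exp(x)*sin(x)/2 - 3*exp(x)*cos(x)/2; value = 3/2 - 3*exp(2)*cos(2)/2 + 3*exp(2)*sin(2)/2

Any candidate F(x) must reproduce f(x) exactly when differentiated.
F(x) = 3*exp(x)*sin(x)/2 - 3*exp(x)*cos(x)/2 is an antiderivative of f.
Check: d/dx[3*exp(x)*sin(x)/2 - 3*exp(x)*cos(x)/2] = 3*exp(x)*sin(x) = f(x).
F(2) = -3*exp(2)*cos(2)/2 + 3*exp(2)*sin(2)/2; F(0) = -3/2.
Integral = F(2) - F(0) = 3/2 - 3*exp(2)*cos(2)/2 + 3*exp(2)*sin(2)/2.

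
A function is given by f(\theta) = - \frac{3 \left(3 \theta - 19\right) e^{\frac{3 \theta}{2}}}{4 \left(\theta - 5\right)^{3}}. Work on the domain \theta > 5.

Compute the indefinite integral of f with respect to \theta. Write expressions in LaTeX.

f has the shape u'v + uv' for u = - \frac{3}{2 \left(\theta - 5\right)^{2}} and v = e^{\frac{3 \theta}{2}} — it is the derivative of the product u*v.
Check: d/d\theta[- \frac{3 e^{\frac{3 \theta}{2}}}{2 \left(\theta - 5\right)^{2}}] = \frac{- 9 \theta e^{\frac{3 \theta}{2}} + 57 e^{\frac{3 \theta}{2}}}{4 \theta^{3} - 60 \theta^{2} + 300 \theta - 500}, which equals f(\theta).

F(\theta) = - \frac{3 e^{\frac{3 \theta}{2}}}{2 \left(\theta - 5\right)^{2}} + C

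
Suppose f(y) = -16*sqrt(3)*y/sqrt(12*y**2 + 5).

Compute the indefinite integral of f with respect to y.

The substitution u = 4*y**2 + 5/3 works: f is exactly (dF/du)*(du/dy) for that inner function.
Check: d/dy[-4*sqrt(4*y**2 + 5/3)] = -16*sqrt(3)*y/sqrt(12*y**2 + 5) = f(y).

F(y) = -4*sqrt(4*y**2 + 5/3) + C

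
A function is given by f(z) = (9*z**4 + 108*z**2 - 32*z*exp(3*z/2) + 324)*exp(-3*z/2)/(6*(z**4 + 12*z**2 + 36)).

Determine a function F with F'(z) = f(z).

An antiderivative is F(z) = -exp(-3*z/2) + 4/(3*(z**2/2 + 3)).

Check any antiderivative F(z) by computing F'(z) and comparing it with f(z).
Check: d/dz[-exp(-3*z/2) + 4/(3*(z**2/2 + 3))] = (9*z**4 + 108*z**2 - 32*z*exp(3*z/2) + 324)/(6*z**4*exp(3*z/2) + 72*z**2*exp(3*z/2) + 216*exp(3*z/2)), which equals f(z).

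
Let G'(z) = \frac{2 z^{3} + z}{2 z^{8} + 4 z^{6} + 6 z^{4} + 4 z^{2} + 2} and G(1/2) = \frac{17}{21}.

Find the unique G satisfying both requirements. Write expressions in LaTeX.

G'(z) matches the chain-rule pattern g'(h)*h' with inner function h(z) = z^{4} + z^{2} + 1; substituting u = h(z) collapses the integral.
A general antiderivative is - \frac{1}{4 \left(z^{4} + z^{2} + 1\right)} + C.
The condition gives C = \frac{17}{21} - (- \frac{4}{21}) = 1.
So G(z) = \frac{4 z^{4} + 4 z^{2} + 3}{4 \left(z^{4} + z^{2} + 1\right)}.
Check: d/dz[\frac{4 z^{4} + 4 z^{2} + 3}{4 \left(z^{4} + z^{2} + 1\right)}] = \frac{2 z^{3} + z}{2 z^{8} + 4 z^{6} + 6 z^{4} + 4 z^{2} + 2} = G'(z).

G(z) = \frac{4 z^{4} + 4 z^{2} + 3}{4 \left(z^{4} + z^{2} + 1\right)}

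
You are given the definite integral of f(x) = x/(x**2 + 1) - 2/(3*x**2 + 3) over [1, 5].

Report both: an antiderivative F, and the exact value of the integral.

Antiderivative: F(x) = log(x**2 + 1)/2 - 2*atan(x)/3; value = -2*atan(5)/3 - log(2)/2 + pi/6 + log(26)/2

Integrate term by term and add the pieces.
F(x) = log(x**2 + 1)/2 - 2*atan(x)/3 is an antiderivative of f.
Check: d/dx[log(x**2 + 1)/2 - 2*atan(x)/3] = (3*x - 2)/(3*x**2 + 3), which equals f(x).
F(5) = -2*atan(5)/3 + log(26)/2; F(1) = -pi/6 + log(2)/2.
Integral = F(5) - F(1) = -2*atan(5)/3 - log(2)/2 + pi/6 + log(26)/2.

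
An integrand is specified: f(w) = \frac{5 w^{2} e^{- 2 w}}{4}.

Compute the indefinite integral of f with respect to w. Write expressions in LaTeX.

F(w) = - \frac{5 w^{2} e^{- 2 w}}{8} - \frac{5 w e^{- 2 w}}{8} - \frac{5 e^{- 2 w}}{16} + C

Recognize the product-rule pattern: f = u'v + uv' with u = - \frac{5 w^{2}}{8} - \frac{5 w}{8} - \frac{5}{16}, v = e^{- 2 w}, so integration by parts undoes it.
Check: d/dw[- \frac{5 w^{2} e^{- 2 w}}{8} - \frac{5 w e^{- 2 w}}{8} - \frac{5 e^{- 2 w}}{16}] = \frac{5 w^{2} e^{- 2 w}}{4} = f(w).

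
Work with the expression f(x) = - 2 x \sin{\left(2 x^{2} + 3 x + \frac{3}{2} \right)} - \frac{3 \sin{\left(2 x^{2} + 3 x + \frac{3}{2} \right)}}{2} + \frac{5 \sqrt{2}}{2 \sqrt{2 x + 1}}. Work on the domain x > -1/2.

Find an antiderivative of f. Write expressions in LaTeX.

An antiderivative is F(x) = \frac{5 \sqrt{2} \sqrt{2 x + 1} + \cos{\left(2 x^{2} + 3 x + \frac{3}{2} \right)}}{2}.

Integrate term by term and add the pieces.
Check: d/dx[\frac{5 \sqrt{2} \sqrt{2 x + 1} + \cos{\left(2 x^{2} + 3 x + \frac{3}{2} \right)}}{2}] = \frac{- 4 x \sqrt{2 x + 1} \sin{\left(2 x^{2} + 3 x + \frac{3}{2} \right)} - 3 \sqrt{2 x + 1} \sin{\left(2 x^{2} + 3 x + \frac{3}{2} \right)} + 5 \sqrt{2}}{2 \sqrt{2 x + 1}}, which equals f(x).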